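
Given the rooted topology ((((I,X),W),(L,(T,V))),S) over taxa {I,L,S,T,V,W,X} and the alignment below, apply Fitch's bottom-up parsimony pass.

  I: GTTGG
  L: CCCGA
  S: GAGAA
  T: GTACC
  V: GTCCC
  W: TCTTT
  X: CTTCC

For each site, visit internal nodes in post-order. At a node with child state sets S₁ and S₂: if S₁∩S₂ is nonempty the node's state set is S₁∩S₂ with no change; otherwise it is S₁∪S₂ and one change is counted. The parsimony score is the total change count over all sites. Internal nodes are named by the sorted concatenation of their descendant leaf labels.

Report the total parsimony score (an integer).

[col 0] IX: children I:{G}, X:{C} ∪→ {C,G}; cost 1
[col 0] IWX: children IX:{C,G}, W:{T} ∪→ {C,G,T}; cost 1
[col 0] TV: children T:{G}, V:{G} ∩→ {G}; cost 0
[col 0] LTV: children L:{C}, TV:{G} ∪→ {C,G}; cost 1
[col 0] ILTVWX: children IWX:{C,G,T}, LTV:{C,G} ∩→ {C,G}; cost 0
[col 0] ILSTVWX: children ILTVWX:{C,G}, S:{G} ∩→ {G}; cost 0
[col 1] IX: children I:{T}, X:{T} ∩→ {T}; cost 0
[col 1] IWX: children IX:{T}, W:{C} ∪→ {C,T}; cost 1
[col 1] TV: children T:{T}, V:{T} ∩→ {T}; cost 0
[col 1] LTV: children L:{C}, TV:{T} ∪→ {C,T}; cost 1
[col 1] ILTVWX: children IWX:{C,T}, LTV:{C,T} ∩→ {C,T}; cost 0
[col 1] ILSTVWX: children ILTVWX:{C,T}, S:{A} ∪→ {A,C,T}; cost 1
[col 2] IX: children I:{T}, X:{T} ∩→ {T}; cost 0
[col 2] IWX: children IX:{T}, W:{T} ∩→ {T}; cost 0
[col 2] TV: children T:{A}, V:{C} ∪→ {A,C}; cost 1
[col 2] LTV: children L:{C}, TV:{A,C} ∩→ {C}; cost 0
[col 2] ILTVWX: children IWX:{T}, LTV:{C} ∪→ {C,T}; cost 1
[col 2] ILSTVWX: children ILTVWX:{C,T}, S:{G} ∪→ {C,G,T}; cost 1
[col 3] IX: children I:{G}, X:{C} ∪→ {C,G}; cost 1
[col 3] IWX: children IX:{C,G}, W:{T} ∪→ {C,G,T}; cost 1
[col 3] TV: children T:{C}, V:{C} ∩→ {C}; cost 0
[col 3] LTV: children L:{G}, TV:{C} ∪→ {C,G}; cost 1
[col 3] ILTVWX: children IWX:{C,G,T}, LTV:{C,G} ∩→ {C,G}; cost 0
[col 3] ILSTVWX: children ILTVWX:{C,G}, S:{A} ∪→ {A,C,G}; cost 1
[col 4] IX: children I:{G}, X:{C} ∪→ {C,G}; cost 1
[col 4] IWX: children IX:{C,G}, W:{T} ∪→ {C,G,T}; cost 1
[col 4] TV: children T:{C}, V:{C} ∩→ {C}; cost 0
[col 4] LTV: children L:{A}, TV:{C} ∪→ {A,C}; cost 1
[col 4] ILTVWX: children IWX:{C,G,T}, LTV:{A,C} ∩→ {C}; cost 0
[col 4] ILSTVWX: children ILTVWX:{C}, S:{A} ∪→ {A,C}; cost 1
per-site changes: [3, 3, 3, 4, 4]; total = 17

17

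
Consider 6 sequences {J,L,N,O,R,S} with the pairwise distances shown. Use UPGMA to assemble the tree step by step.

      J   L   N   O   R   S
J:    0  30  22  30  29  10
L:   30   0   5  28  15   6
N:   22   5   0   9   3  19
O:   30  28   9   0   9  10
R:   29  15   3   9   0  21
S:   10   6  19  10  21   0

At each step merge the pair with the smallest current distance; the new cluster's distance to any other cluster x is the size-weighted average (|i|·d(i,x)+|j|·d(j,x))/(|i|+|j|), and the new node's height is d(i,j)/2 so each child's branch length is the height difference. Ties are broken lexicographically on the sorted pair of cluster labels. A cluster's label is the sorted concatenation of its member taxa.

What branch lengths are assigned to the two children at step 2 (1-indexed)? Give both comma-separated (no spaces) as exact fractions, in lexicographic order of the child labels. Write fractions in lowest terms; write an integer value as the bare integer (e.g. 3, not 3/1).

3,3

1. join N+R (d=3) ⇒ NR; edges |N|=3/2, |R|=3/2
  updated: d(J,NR)=51/2, d(L,NR)=10, d(NR,O)=9, d(NR,S)=20
2. join L+S (d=6) ⇒ LS; edges |L|=3, |S|=3
  updated: d(J,LS)=20, d(LS,NR)=15, d(LS,O)=19
3. join NR+O (d=9) ⇒ NOR; edges |NR|=3, |O|=9/2
  updated: d(J,NOR)=27, d(LS,NOR)=49/3
4. join LS+NOR (d=49/3) ⇒ LNORS; edges |LS|=31/6, |NOR|=11/3
  updated: d(J,LNORS)=121/5
5. join J+LNORS (d=121/5) ⇒ JLNORS; edges |J|=121/10, |LNORS|=59/15
final tree: (J:121/10,((L:3,S:3):31/6,((N:3/2,R:3/2):3,O:9/2):11/3):59/15)
total length: 1241/30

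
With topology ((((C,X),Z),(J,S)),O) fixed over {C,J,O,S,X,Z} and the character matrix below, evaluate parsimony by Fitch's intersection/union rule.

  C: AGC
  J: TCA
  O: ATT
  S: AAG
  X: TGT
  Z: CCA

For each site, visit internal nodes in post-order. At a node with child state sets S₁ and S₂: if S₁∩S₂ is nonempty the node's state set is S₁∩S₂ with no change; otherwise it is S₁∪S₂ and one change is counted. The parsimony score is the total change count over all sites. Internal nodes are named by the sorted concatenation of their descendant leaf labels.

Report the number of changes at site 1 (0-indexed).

site 0, node CX: C={A} ∪ X={T} → {A,T} (+1)
site 0, node CXZ: CX={A,T} ∪ Z={C} → {A,C,T} (+1)
site 0, node JS: J={T} ∪ S={A} → {A,T} (+1)
site 0, node CJSXZ: CXZ={A,C,T} ∩ JS={A,T} → {A,T} (+0)
site 0, node CJOSXZ: CJSXZ={A,T} ∩ O={A} → {A} (+0)
site 1, node CX: C={G} ∩ X={G} → {G} (+0)
site 1, node CXZ: CX={G} ∪ Z={C} → {C,G} (+1)
site 1, node JS: J={C} ∪ S={A} → {A,C} (+1)
site 1, node CJSXZ: CXZ={C,G} ∩ JS={A,C} → {C} (+0)
site 1, node CJOSXZ: CJSXZ={C} ∪ O={T} → {C,T} (+1)
site 2, node CX: C={C} ∪ X={T} → {C,T} (+1)
site 2, node CXZ: CX={C,T} ∪ Z={A} → {A,C,T} (+1)
site 2, node JS: J={A} ∪ S={G} → {A,G} (+1)
site 2, node CJSXZ: CXZ={A,C,T} ∩ JS={A,G} → {A} (+0)
site 2, node CJOSXZ: CJSXZ={A} ∪ O={T} → {A,T} (+1)
per-site changes: [3, 3, 4]; total = 10

3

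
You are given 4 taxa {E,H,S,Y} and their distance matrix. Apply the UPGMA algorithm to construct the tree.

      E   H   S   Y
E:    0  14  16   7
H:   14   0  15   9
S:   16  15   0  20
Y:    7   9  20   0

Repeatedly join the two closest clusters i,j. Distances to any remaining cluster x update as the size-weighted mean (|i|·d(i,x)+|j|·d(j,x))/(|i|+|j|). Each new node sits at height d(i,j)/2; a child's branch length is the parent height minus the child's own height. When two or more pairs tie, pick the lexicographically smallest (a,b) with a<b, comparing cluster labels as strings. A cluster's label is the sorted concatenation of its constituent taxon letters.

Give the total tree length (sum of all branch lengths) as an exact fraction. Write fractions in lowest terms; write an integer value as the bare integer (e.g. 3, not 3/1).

step 1: merge (E,Y) at d=7; branch lengths E→7/2, Y→7/2; new cluster EY
  updated: d(EY,H)=23/2, d(EY,S)=18
step 2: merge (EY,H) at d=23/2; branch lengths EY→9/4, H→23/4; new cluster EHY
  updated: d(EHY,S)=17
step 3: merge (EHY,S) at d=17; branch lengths EHY→11/4, S→17/2; new cluster EHSY
final tree: (((E:7/2,Y:7/2):9/4,H:23/4):11/4,S:17/2)
total length: 105/4

105/4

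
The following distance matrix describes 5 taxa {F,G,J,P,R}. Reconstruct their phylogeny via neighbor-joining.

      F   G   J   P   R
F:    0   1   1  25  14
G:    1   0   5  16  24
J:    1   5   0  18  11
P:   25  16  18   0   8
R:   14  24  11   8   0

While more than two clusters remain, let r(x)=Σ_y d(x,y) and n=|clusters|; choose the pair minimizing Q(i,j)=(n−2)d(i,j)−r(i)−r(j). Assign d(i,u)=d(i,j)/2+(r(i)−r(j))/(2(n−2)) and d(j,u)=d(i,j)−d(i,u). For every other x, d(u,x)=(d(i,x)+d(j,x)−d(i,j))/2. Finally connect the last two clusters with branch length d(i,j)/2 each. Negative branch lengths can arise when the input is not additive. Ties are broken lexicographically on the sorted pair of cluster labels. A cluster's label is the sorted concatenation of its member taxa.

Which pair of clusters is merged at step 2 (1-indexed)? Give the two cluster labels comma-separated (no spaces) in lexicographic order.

F,G

1. join P+R (d=8, Q=-100) ⇒ PR; edges |P|=17/3, |R|=7/3
  updated: d(F,PR)=31/2, d(G,PR)=16, d(J,PR)=21/2
2. join F+G (d=1, Q=-75/2) ⇒ FG; edges |F|=-5/8, |G|=13/8
  updated: d(FG,J)=5/2, d(FG,PR)=61/4
3. join FG+J (d=5/2, Q=-113/4) ⇒ FGJ; edges |FG|=29/8, |J|=-9/8
  updated: d(FGJ,PR)=93/8
4. join FGJ+PR (d=93/8) ⇒ FGJPR; edges |FGJ|=93/16, |PR|=93/16
final tree: (((F:-5/8,G:13/8):29/8,J:-9/8):93/16,(P:17/3,R:7/3):93/16)
total length: 185/8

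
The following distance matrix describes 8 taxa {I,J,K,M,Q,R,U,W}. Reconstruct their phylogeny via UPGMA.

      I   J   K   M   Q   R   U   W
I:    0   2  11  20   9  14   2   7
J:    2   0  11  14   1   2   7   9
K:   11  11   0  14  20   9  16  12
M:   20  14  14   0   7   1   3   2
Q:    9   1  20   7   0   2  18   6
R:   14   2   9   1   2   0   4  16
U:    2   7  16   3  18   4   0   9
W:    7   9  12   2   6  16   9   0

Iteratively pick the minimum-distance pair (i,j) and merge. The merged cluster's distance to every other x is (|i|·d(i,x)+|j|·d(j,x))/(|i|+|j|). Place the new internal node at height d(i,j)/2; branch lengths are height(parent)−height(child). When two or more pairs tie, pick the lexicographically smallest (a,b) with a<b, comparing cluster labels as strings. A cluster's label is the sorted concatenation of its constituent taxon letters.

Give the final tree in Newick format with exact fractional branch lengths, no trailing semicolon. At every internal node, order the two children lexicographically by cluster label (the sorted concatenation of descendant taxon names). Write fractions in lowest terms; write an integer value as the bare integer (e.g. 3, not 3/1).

1. join J+Q (d=1) ⇒ JQ; edges |J|=1/2, |Q|=1/2
  updated: d(I,JQ)=11/2, d(JQ,K)=31/2, d(JQ,M)=21/2, d(JQ,R)=2, d(JQ,U)=25/2, d(JQ,W)=15/2
2. join M+R (d=1) ⇒ MR; edges |M|=1/2, |R|=1/2
  updated: d(I,MR)=17, d(JQ,MR)=25/4, d(K,MR)=23/2, d(MR,U)=7/2, d(MR,W)=9
3. join I+U (d=2) ⇒ IU; edges |I|=1, |U|=1
  updated: d(IU,JQ)=9, d(IU,K)=27/2, d(IU,MR)=41/4, d(IU,W)=8
4. join JQ+MR (d=25/4) ⇒ JMQR; edges |JQ|=21/8, |MR|=21/8
  updated: d(IU,JMQR)=77/8, d(JMQR,K)=27/2, d(JMQR,W)=33/4
5. join IU+W (d=8) ⇒ IUW; edges |IU|=3, |W|=4
  updated: d(IUW,JMQR)=55/6, d(IUW,K)=13
6. join IUW+JMQR (d=55/6) ⇒ IJMQRUW; edges |IUW|=7/12, |JMQR|=35/24
  updated: d(IJMQRUW,K)=93/7
7. join IJMQRUW+K (d=93/7) ⇒ IJKMQRUW; edges |IJMQRUW|=173/84, |K|=93/14
final tree: ((((I:1,U:1):3,W:4):7/12,((J:1/2,Q:1/2):21/8,(M:1/2,R:1/2):21/8):35/24):173/84,K:93/14)
total length: 4535/168

((((I:1,U:1):3,W:4):7/12,((J:1/2,Q:1/2):21/8,(M:1/2,R:1/2):21/8):35/24):173/84,K:93/14)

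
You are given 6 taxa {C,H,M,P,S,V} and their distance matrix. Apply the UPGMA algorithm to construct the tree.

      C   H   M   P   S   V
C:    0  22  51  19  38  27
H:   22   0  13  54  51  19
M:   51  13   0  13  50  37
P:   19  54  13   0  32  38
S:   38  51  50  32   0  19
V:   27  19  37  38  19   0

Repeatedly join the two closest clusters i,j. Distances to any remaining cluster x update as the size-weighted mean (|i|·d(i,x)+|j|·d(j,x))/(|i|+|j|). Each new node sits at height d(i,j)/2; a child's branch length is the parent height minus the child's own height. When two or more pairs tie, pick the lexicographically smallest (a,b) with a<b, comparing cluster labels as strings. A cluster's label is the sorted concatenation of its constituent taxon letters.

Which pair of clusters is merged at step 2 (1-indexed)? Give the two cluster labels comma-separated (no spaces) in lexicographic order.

iteration 1: select H,M (d=13); attach at lengths (13/2, 13/2); label the merged cluster HM
  updated: d(C,HM)=73/2, d(HM,P)=67/2, d(HM,S)=101/2, d(HM,V)=28
iteration 2: select C,P (d=19); attach at lengths (19/2, 19/2); label the merged cluster CP
  updated: d(CP,HM)=35, d(CP,S)=35, d(CP,V)=65/2
iteration 3: select S,V (d=19); attach at lengths (19/2, 19/2); label the merged cluster SV
  updated: d(CP,SV)=135/4, d(HM,SV)=157/4
iteration 4: select CP,SV (d=135/4); attach at lengths (59/8, 59/8); label the merged cluster CPSV
  updated: d(CPSV,HM)=297/8
iteration 5: select CPSV,HM (d=297/8); attach at lengths (27/16, 193/16); label the merged cluster CHMPSV
final tree: (((C:19/2,P:19/2):59/8,(S:19/2,V:19/2):59/8):27/16,(H:13/2,M:13/2):193/16)
total length: 159/2

C,P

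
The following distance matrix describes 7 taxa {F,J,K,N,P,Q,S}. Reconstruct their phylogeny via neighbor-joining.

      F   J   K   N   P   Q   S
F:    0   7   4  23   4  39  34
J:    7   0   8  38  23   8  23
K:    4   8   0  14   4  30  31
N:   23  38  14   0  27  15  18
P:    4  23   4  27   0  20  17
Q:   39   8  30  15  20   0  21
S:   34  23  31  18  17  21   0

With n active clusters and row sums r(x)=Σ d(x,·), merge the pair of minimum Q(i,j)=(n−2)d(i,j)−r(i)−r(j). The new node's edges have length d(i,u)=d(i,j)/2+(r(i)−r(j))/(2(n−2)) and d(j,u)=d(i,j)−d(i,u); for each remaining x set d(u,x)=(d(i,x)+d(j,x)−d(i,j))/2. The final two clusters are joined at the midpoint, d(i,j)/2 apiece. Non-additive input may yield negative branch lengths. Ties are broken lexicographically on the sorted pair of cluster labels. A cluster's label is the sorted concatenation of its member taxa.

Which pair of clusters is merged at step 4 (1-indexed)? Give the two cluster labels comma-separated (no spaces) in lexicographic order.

iteration 1: select J,Q (d=8, Q=-200); attach at lengths (7/5, 33/5); label the merged cluster JQ
  updated: d(F,JQ)=19, d(JQ,K)=15, d(JQ,N)=45/2, d(JQ,P)=35/2, d(JQ,S)=18
iteration 2: select N,S (d=18, Q=-301/2); attach at lengths (117/16, 171/16); label the merged cluster NS
  updated: d(F,NS)=39/2, d(JQ,NS)=45/4, d(K,NS)=27/2, d(NS,P)=13
iteration 3: select JQ,NS (d=45/4, Q=-345/4); attach at lengths (157/24, 113/24); label the merged cluster JNQS
  updated: d(F,JNQS)=109/8, d(JNQS,K)=69/8, d(JNQS,P)=77/8
iteration 4: select F,P (d=4, Q=-125/4); attach at lengths (3, 1); label the merged cluster FP
  updated: d(FP,JNQS)=77/8, d(FP,K)=2
iteration 5: select FP,JNQS (d=77/8, Q=-81/4); attach at lengths (3/2, 65/8); label the merged cluster FJNPQS
  updated: d(FJNPQS,K)=1/2
iteration 6: select FJNPQS,K (d=1/2); attach at lengths (1/4, 1/4); label the merged cluster FJKNPQS
final tree: (((F:3,P:1):3/2,((J:7/5,Q:33/5):157/24,(N:117/16,S:171/16):113/24):65/8):1/4,K:1/4)
total length: 411/8

F,P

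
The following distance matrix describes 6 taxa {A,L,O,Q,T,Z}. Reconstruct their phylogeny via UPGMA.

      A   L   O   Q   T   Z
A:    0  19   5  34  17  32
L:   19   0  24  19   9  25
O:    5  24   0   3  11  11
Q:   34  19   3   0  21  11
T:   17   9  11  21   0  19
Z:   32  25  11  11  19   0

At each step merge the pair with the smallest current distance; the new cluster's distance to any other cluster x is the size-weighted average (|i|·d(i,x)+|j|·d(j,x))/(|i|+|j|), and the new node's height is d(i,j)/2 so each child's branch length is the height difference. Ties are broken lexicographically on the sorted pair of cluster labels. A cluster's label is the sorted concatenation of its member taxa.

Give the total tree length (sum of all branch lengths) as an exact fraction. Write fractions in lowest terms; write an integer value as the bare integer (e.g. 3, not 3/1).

749/18

step 1: merge (O,Q) at d=3; branch lengths O→3/2, Q→3/2; new cluster OQ
  updated: d(A,OQ)=39/2, d(L,OQ)=43/2, d(OQ,T)=16, d(OQ,Z)=11
step 2: merge (L,T) at d=9; branch lengths L→9/2, T→9/2; new cluster LT
  updated: d(A,LT)=18, d(LT,OQ)=75/4, d(LT,Z)=22
step 3: merge (OQ,Z) at d=11; branch lengths OQ→4, Z→11/2; new cluster OQZ
  updated: d(A,OQZ)=71/3, d(LT,OQZ)=119/6
step 4: merge (A,LT) at d=18; branch lengths A→9, LT→9/2; new cluster ALT
  updated: d(ALT,OQZ)=190/9
step 5: merge (ALT,OQZ) at d=190/9; branch lengths ALT→14/9, OQZ→91/18; new cluster ALOQTZ
final tree: ((A:9,(L:9/2,T:9/2):9/2):14/9,((O:3/2,Q:3/2):4,Z:11/2):91/18)
total length: 749/18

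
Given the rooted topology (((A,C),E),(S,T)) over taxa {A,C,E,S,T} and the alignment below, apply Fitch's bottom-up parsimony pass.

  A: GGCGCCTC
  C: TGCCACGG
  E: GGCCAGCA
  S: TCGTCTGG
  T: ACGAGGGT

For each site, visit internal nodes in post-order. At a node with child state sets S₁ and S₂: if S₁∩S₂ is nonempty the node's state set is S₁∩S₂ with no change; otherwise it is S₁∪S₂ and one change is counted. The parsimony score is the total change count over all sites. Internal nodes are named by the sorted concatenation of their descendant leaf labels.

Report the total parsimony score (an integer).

site 0, node AC: A={G} ∪ C={T} → {G,T} (+1)
site 0, node ACE: AC={G,T} ∩ E={G} → {G} (+0)
site 0, node ST: S={T} ∪ T={A} → {A,T} (+1)
site 0, node ACEST: ACE={G} ∪ ST={A,T} → {A,G,T} (+1)
site 1, node AC: A={G} ∩ C={G} → {G} (+0)
site 1, node ACE: AC={G} ∩ E={G} → {G} (+0)
site 1, node ST: S={C} ∩ T={C} → {C} (+0)
site 1, node ACEST: ACE={G} ∪ ST={C} → {C,G} (+1)
site 2, node AC: A={C} ∩ C={C} → {C} (+0)
site 2, node ACE: AC={C} ∩ E={C} → {C} (+0)
site 2, node ST: S={G} ∩ T={G} → {G} (+0)
site 2, node ACEST: ACE={C} ∪ ST={G} → {C,G} (+1)
site 3, node AC: A={G} ∪ C={C} → {C,G} (+1)
site 3, node ACE: AC={C,G} ∩ E={C} → {C} (+0)
site 3, node ST: S={T} ∪ T={A} → {A,T} (+1)
site 3, node ACEST: ACE={C} ∪ ST={A,T} → {A,C,T} (+1)
site 4, node AC: A={C} ∪ C={A} → {A,C} (+1)
site 4, node ACE: AC={A,C} ∩ E={A} → {A} (+0)
site 4, node ST: S={C} ∪ T={G} → {C,G} (+1)
site 4, node ACEST: ACE={A} ∪ ST={C,G} → {A,C,G} (+1)
site 5, node AC: A={C} ∩ C={C} → {C} (+0)
site 5, node ACE: AC={C} ∪ E={G} → {C,G} (+1)
site 5, node ST: S={T} ∪ T={G} → {G,T} (+1)
site 5, node ACEST: ACE={C,G} ∩ ST={G,T} → {G} (+0)
site 6, node AC: A={T} ∪ C={G} → {G,T} (+1)
site 6, node ACE: AC={G,T} ∪ E={C} → {C,G,T} (+1)
site 6, node ST: S={G} ∩ T={G} → {G} (+0)
site 6, node ACEST: ACE={C,G,T} ∩ ST={G} → {G} (+0)
site 7, node AC: A={C} ∪ C={G} → {C,G} (+1)
site 7, node ACE: AC={C,G} ∪ E={A} → {A,C,G} (+1)
site 7, node ST: S={G} ∪ T={T} → {G,T} (+1)
site 7, node ACEST: ACE={A,C,G} ∩ ST={G,T} → {G} (+0)
per-site changes: [3, 1, 1, 3, 3, 2, 2, 3]; total = 18

18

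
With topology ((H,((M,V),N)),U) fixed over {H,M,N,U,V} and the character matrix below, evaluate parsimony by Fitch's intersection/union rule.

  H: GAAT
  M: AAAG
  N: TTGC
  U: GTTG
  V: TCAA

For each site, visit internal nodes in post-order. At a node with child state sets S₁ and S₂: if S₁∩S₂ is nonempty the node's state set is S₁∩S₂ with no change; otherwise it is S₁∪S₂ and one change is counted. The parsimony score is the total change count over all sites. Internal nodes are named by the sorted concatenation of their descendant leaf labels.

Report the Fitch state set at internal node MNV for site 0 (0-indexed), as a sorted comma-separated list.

T

[col 0] MV: children M:{A}, V:{T} ∪→ {A,T}; cost 1
[col 0] MNV: children MV:{A,T}, N:{T} ∩→ {T}; cost 0
[col 0] HMNV: children H:{G}, MNV:{T} ∪→ {G,T}; cost 1
[col 0] HMNUV: children HMNV:{G,T}, U:{G} ∩→ {G}; cost 0
[col 1] MV: children M:{A}, V:{C} ∪→ {A,C}; cost 1
[col 1] MNV: children MV:{A,C}, N:{T} ∪→ {A,C,T}; cost 1
[col 1] HMNV: children H:{A}, MNV:{A,C,T} ∩→ {A}; cost 0
[col 1] HMNUV: children HMNV:{A}, U:{T} ∪→ {A,T}; cost 1
[col 2] MV: children M:{A}, V:{A} ∩→ {A}; cost 0
[col 2] MNV: children MV:{A}, N:{G} ∪→ {A,G}; cost 1
[col 2] HMNV: children H:{A}, MNV:{A,G} ∩→ {A}; cost 0
[col 2] HMNUV: children HMNV:{A}, U:{T} ∪→ {A,T}; cost 1
[col 3] MV: children M:{G}, V:{A} ∪→ {A,G}; cost 1
[col 3] MNV: children MV:{A,G}, N:{C} ∪→ {A,C,G}; cost 1
[col 3] HMNV: children H:{T}, MNV:{A,C,G} ∪→ {A,C,G,T}; cost 1
[col 3] HMNUV: children HMNV:{A,C,G,T}, U:{G} ∩→ {G}; cost 0
per-site changes: [2, 3, 2, 3]; total = 10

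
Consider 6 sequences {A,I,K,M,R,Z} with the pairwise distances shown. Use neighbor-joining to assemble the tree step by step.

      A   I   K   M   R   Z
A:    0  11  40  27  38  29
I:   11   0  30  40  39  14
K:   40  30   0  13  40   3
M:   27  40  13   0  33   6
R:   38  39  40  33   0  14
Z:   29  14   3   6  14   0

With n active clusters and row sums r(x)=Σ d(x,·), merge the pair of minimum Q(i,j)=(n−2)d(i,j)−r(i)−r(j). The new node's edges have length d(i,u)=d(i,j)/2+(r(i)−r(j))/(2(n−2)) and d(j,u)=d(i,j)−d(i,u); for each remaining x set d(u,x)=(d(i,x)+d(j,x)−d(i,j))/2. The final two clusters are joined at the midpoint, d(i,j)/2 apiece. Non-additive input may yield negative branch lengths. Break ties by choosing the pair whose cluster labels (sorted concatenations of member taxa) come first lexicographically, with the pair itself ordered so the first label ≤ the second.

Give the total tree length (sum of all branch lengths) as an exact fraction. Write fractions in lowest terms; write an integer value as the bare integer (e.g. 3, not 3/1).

step 1: merge (A,I) at d=11, Q=-235; branch lengths A→55/8, I→33/8; new cluster AI
  updated: d(AI,K)=59/2, d(AI,M)=28, d(AI,R)=33, d(AI,Z)=16
step 2: merge (AI,R) at d=33, Q=-255/2; branch lengths AI→57/4, R→75/4; new cluster AIR
  updated: d(AIR,K)=73/4, d(AIR,M)=14, d(AIR,Z)=-3/2
step 3: merge (AIR,Z) at d=-3/2, Q=-165/4; branch lengths AIR→81/16, Z→-105/16; new cluster AIRZ
  updated: d(AIRZ,K)=91/8, d(AIRZ,M)=43/4
step 4: merge (AIRZ,K) at d=91/8, Q=-281/8; branch lengths AIRZ→73/16, K→109/16; new cluster AIKRZ
  updated: d(AIKRZ,M)=99/16
step 5: merge (AIKRZ,M) at d=99/16; branch lengths AIKRZ→99/32, M→99/32; new cluster AIKMRZ
final tree: (((((A:55/8,I:33/8):57/4,R:75/4):81/16,Z:-105/16):73/16,K:109/16):99/32,M:99/32)
total length: 961/16

961/16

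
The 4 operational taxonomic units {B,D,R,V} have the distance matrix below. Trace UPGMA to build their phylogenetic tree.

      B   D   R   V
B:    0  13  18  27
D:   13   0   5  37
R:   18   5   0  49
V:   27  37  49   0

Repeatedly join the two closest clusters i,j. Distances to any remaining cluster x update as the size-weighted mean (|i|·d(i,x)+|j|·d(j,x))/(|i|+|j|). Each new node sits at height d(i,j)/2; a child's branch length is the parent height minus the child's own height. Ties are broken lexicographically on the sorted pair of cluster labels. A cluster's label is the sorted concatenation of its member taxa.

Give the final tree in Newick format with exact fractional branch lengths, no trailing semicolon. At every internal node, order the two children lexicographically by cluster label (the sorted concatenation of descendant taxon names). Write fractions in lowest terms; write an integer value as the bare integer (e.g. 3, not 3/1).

iteration 1: select D,R (d=5); attach at lengths (5/2, 5/2); label the merged cluster DR
  updated: d(B,DR)=31/2, d(DR,V)=43
iteration 2: select B,DR (d=31/2); attach at lengths (31/4, 21/4); label the merged cluster BDR
  updated: d(BDR,V)=113/3
iteration 3: select BDR,V (d=113/3); attach at lengths (133/12, 113/6); label the merged cluster BDRV
final tree: ((B:31/4,(D:5/2,R:5/2):21/4):133/12,V:113/6)
total length: 575/12

((B:31/4,(D:5/2,R:5/2):21/4):133/12,V:113/6)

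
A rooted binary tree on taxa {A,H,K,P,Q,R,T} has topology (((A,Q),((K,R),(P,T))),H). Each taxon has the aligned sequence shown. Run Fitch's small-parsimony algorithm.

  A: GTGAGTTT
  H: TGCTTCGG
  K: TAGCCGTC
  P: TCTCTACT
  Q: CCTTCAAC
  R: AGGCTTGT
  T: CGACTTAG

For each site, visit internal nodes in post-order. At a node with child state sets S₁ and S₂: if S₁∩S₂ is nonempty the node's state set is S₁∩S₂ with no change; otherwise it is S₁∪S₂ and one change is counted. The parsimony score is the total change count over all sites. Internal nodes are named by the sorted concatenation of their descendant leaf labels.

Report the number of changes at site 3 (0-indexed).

2

AQ@0: {G} ∪ {C} = {C,G} (union, +1)
KR@0: {T} ∪ {A} = {A,T} (union, +1)
PT@0: {T} ∪ {C} = {C,T} (union, +1)
KPRT@0: {A,T} ∩ {C,T} = {T} (intersection, +0)
AKPQRT@0: {C,G} ∪ {T} = {C,G,T} (union, +1)
AHKPQRT@0: {C,G,T} ∩ {T} = {T} (intersection, +0)
AQ@1: {T} ∪ {C} = {C,T} (union, +1)
KR@1: {A} ∪ {G} = {A,G} (union, +1)
PT@1: {C} ∪ {G} = {C,G} (union, +1)
KPRT@1: {A,G} ∩ {C,G} = {G} (intersection, +0)
AKPQRT@1: {C,T} ∪ {G} = {C,G,T} (union, +1)
AHKPQRT@1: {C,G,T} ∩ {G} = {G} (intersection, +0)
AQ@2: {G} ∪ {T} = {G,T} (union, +1)
KR@2: {G} ∩ {G} = {G} (intersection, +0)
PT@2: {T} ∪ {A} = {A,T} (union, +1)
KPRT@2: {G} ∪ {A,T} = {A,G,T} (union, +1)
AKPQRT@2: {G,T} ∩ {A,G,T} = {G,T} (intersection, +0)
AHKPQRT@2: {G,T} ∪ {C} = {C,G,T} (union, +1)
AQ@3: {A} ∪ {T} = {A,T} (union, +1)
KR@3: {C} ∩ {C} = {C} (intersection, +0)
PT@3: {C} ∩ {C} = {C} (intersection, +0)
KPRT@3: {C} ∩ {C} = {C} (intersection, +0)
AKPQRT@3: {A,T} ∪ {C} = {A,C,T} (union, +1)
AHKPQRT@3: {A,C,T} ∩ {T} = {T} (intersection, +0)
AQ@4: {G} ∪ {C} = {C,G} (union, +1)
KR@4: {C} ∪ {T} = {C,T} (union, +1)
PT@4: {T} ∩ {T} = {T} (intersection, +0)
KPRT@4: {C,T} ∩ {T} = {T} (intersection, +0)
AKPQRT@4: {C,G} ∪ {T} = {C,G,T} (union, +1)
AHKPQRT@4: {C,G,T} ∩ {T} = {T} (intersection, +0)
AQ@5: {T} ∪ {A} = {A,T} (union, +1)
KR@5: {G} ∪ {T} = {G,T} (union, +1)
PT@5: {A} ∪ {T} = {A,T} (union, +1)
KPRT@5: {G,T} ∩ {A,T} = {T} (intersection, +0)
AKPQRT@5: {A,T} ∩ {T} = {T} (intersection, +0)
AHKPQRT@5: {T} ∪ {C} = {C,T} (union, +1)
AQ@6: {T} ∪ {A} = {A,T} (union, +1)
KR@6: {T} ∪ {G} = {G,T} (union, +1)
PT@6: {C} ∪ {A} = {A,C} (union, +1)
KPRT@6: {G,T} ∪ {A,C} = {A,C,G,T} (union, +1)
AKPQRT@6: {A,T} ∩ {A,C,G,T} = {A,T} (intersection, +0)
AHKPQRT@6: {A,T} ∪ {G} = {A,G,T} (union, +1)
AQ@7: {T} ∪ {C} = {C,T} (union, +1)
KR@7: {C} ∪ {T} = {C,T} (union, +1)
PT@7: {T} ∪ {G} = {G,T} (union, +1)
KPRT@7: {C,T} ∩ {G,T} = {T} (intersection, +0)
AKPQRT@7: {C,T} ∩ {T} = {T} (intersection, +0)
AHKPQRT@7: {T} ∪ {G} = {G,T} (union, +1)
per-site changes: [4, 4, 4, 2, 3, 4, 5, 4]; total = 30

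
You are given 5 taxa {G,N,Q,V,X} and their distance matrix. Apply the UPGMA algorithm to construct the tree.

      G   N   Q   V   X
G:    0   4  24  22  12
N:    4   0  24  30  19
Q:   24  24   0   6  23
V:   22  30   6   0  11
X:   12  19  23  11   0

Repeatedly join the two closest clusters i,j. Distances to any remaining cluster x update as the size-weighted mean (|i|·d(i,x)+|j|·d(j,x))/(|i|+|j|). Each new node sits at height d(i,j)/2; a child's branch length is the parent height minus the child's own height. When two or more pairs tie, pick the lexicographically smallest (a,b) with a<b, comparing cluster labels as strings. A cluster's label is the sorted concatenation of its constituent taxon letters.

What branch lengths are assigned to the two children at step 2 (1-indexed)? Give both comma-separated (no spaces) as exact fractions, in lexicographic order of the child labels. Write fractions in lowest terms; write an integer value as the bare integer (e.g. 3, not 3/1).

1. join G+N (d=4) ⇒ GN; edges |G|=2, |N|=2
  updated: d(GN,Q)=24, d(GN,V)=26, d(GN,X)=31/2
2. join Q+V (d=6) ⇒ QV; edges |Q|=3, |V|=3
  updated: d(GN,QV)=25, d(QV,X)=17
3. join GN+X (d=31/2) ⇒ GNX; edges |GN|=23/4, |X|=31/4
  updated: d(GNX,QV)=67/3
4. join GNX+QV (d=67/3) ⇒ GNQVX; edges |GNX|=41/12, |QV|=49/6
final tree: (((G:2,N:2):23/4,X:31/4):41/12,(Q:3,V:3):49/6)
total length: 421/12

3,3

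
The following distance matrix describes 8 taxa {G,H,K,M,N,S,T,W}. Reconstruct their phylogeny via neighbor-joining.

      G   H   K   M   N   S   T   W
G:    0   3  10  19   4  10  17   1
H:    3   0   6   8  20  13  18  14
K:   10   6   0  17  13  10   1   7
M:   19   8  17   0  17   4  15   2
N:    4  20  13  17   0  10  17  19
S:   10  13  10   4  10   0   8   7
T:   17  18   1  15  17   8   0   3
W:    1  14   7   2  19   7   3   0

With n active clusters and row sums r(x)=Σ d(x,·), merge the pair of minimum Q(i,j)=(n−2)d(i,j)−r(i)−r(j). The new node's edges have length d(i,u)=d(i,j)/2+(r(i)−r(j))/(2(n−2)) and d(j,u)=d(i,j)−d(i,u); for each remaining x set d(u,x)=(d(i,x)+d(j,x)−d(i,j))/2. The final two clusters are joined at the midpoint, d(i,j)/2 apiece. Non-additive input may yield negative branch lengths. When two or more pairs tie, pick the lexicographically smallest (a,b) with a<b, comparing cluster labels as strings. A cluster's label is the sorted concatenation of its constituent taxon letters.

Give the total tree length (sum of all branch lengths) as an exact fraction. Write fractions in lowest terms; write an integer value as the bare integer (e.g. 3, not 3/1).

471/16

1. join G+N (d=4, Q=-140) ⇒ GN; edges |G|=-1, |N|=5
  updated: d(GN,H)=19/2, d(GN,K)=19/2, d(GN,M)=16, d(GN,S)=8, d(GN,T)=15, d(GN,W)=8
2. join K+T (d=1, Q=-211/2) ⇒ KT; edges |K|=-9/20, |T|=29/20
  updated: d(GN,KT)=47/4, d(H,KT)=23/2, d(KT,M)=31/2, d(KT,S)=17/2, d(KT,W)=9/2
3. join M+W (d=2, Q=-73) ⇒ MW; edges |M|=9/4, |W|=-1/4
  updated: d(GN,MW)=11, d(H,MW)=10, d(KT,MW)=9, d(MW,S)=9/2
4. join GN+H (d=19/2, Q=-223/4) ⇒ GHN; edges |GN|=33/8, |H|=43/8
  updated: d(GHN,KT)=55/8, d(GHN,MW)=23/4, d(GHN,S)=23/4
5. join GHN+KT (d=55/8, Q=-29) ⇒ GHKNT; edges |GHN|=31/16, |KT|=79/16
  updated: d(GHKNT,MW)=63/16, d(GHKNT,S)=59/16
6. join GHKNT+MW (d=63/16, Q=-97/8) ⇒ GHKMNTW; edges |GHKNT|=25/16, |MW|=19/8
  updated: d(GHKMNTW,S)=17/8
7. join GHKMNTW+S (d=17/8) ⇒ GHKMNSTW; edges |GHKMNTW|=17/16, |S|=17/16
final tree: (((((G:-1,N:5):33/8,H:43/8):31/16,(K:-9/20,T:29/20):79/16):25/16,(M:9/4,W:-1/4):19/8):17/16,S:17/16)
total length: 471/16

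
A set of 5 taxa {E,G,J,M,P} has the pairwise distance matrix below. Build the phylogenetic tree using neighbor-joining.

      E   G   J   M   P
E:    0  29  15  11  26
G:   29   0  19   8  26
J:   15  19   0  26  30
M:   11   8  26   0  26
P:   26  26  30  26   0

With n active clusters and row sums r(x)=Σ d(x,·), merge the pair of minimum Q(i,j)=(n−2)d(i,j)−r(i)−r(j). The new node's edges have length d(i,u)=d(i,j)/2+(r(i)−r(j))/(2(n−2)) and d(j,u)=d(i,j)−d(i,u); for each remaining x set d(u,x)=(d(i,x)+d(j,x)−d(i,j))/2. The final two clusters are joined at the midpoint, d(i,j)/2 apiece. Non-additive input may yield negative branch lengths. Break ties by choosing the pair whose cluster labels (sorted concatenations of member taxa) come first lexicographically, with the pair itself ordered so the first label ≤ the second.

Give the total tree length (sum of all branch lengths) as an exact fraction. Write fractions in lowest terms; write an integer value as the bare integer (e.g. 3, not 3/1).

393/8

iteration 1: select G,M (d=8, Q=-129); attach at lengths (35/6, 13/6); label the merged cluster GM
  updated: d(E,GM)=16, d(GM,J)=37/2, d(GM,P)=22
iteration 2: select E,J (d=15, Q=-181/2); attach at lengths (47/8, 73/8); label the merged cluster EJ
  updated: d(EJ,GM)=39/4, d(EJ,P)=41/2
iteration 3: select EJ,GM (d=39/4, Q=-209/4); attach at lengths (33/8, 45/8); label the merged cluster EGJM
  updated: d(EGJM,P)=131/8
iteration 4: select EGJM,P (d=131/8); attach at lengths (131/16, 131/16); label the merged cluster EGJMP
final tree: (((E:47/8,J:73/8):33/8,(G:35/6,M:13/6):45/8):131/16,P:131/16)
total length: 393/8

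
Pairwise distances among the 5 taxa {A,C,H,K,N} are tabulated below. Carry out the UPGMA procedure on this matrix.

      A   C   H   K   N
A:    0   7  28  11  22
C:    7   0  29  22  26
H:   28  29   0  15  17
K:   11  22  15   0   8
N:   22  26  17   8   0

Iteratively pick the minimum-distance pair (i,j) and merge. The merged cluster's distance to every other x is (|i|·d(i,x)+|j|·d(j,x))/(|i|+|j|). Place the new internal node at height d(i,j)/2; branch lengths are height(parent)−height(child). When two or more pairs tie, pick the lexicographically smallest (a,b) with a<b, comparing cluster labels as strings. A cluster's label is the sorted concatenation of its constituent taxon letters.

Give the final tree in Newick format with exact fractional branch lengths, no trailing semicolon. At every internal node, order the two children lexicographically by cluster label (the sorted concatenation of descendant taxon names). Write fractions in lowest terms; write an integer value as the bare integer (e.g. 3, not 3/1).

((A:7/2,C:7/2):8,(H:8,(K:4,N:4):4):7/2)

1. join A+C (d=7) ⇒ AC; edges |A|=7/2, |C|=7/2
  updated: d(AC,H)=57/2, d(AC,K)=33/2, d(AC,N)=24
2. join K+N (d=8) ⇒ KN; edges |K|=4, |N|=4
  updated: d(AC,KN)=81/4, d(H,KN)=16
3. join H+KN (d=16) ⇒ HKN; edges |H|=8, |KN|=4
  updated: d(AC,HKN)=23
4. join AC+HKN (d=23) ⇒ ACHKN; edges |AC|=8, |HKN|=7/2
final tree: ((A:7/2,C:7/2):8,(H:8,(K:4,N:4):4):7/2)
total length: 77/2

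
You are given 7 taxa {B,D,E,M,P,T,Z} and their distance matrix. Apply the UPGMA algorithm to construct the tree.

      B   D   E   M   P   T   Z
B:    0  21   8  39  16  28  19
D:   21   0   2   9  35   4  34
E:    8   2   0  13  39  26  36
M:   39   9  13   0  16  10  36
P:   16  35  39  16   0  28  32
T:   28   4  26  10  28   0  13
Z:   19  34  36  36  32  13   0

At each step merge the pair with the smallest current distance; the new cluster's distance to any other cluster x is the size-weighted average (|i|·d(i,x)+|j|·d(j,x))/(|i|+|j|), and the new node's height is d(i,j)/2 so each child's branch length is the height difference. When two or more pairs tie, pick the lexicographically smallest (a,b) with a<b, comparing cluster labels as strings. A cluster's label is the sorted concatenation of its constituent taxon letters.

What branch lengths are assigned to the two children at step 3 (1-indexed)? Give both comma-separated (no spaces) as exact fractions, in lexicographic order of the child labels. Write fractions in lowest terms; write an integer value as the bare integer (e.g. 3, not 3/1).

11/2,3/2

iteration 1: select D,E (d=2); attach at lengths (1, 1); label the merged cluster DE
  updated: d(B,DE)=29/2, d(DE,M)=11, d(DE,P)=37, d(DE,T)=15, d(DE,Z)=35
iteration 2: select M,T (d=10); attach at lengths (5, 5); label the merged cluster MT
  updated: d(B,MT)=67/2, d(DE,MT)=13, d(MT,P)=22, d(MT,Z)=49/2
iteration 3: select DE,MT (d=13); attach at lengths (11/2, 3/2); label the merged cluster DEMT
  updated: d(B,DEMT)=24, d(DEMT,P)=59/2, d(DEMT,Z)=119/4
iteration 4: select B,P (d=16); attach at lengths (8, 8); label the merged cluster BP
  updated: d(BP,DEMT)=107/4, d(BP,Z)=51/2
iteration 5: select BP,Z (d=51/2); attach at lengths (19/4, 51/4); label the merged cluster BPZ
  updated: d(BPZ,DEMT)=111/4
iteration 6: select BPZ,DEMT (d=111/4); attach at lengths (9/8, 59/8); label the merged cluster BDEMPTZ
final tree: (((B:8,P:8):19/4,Z:51/4):9/8,((D:1,E:1):11/2,(M:5,T:5):3/2):59/8)
total length: 61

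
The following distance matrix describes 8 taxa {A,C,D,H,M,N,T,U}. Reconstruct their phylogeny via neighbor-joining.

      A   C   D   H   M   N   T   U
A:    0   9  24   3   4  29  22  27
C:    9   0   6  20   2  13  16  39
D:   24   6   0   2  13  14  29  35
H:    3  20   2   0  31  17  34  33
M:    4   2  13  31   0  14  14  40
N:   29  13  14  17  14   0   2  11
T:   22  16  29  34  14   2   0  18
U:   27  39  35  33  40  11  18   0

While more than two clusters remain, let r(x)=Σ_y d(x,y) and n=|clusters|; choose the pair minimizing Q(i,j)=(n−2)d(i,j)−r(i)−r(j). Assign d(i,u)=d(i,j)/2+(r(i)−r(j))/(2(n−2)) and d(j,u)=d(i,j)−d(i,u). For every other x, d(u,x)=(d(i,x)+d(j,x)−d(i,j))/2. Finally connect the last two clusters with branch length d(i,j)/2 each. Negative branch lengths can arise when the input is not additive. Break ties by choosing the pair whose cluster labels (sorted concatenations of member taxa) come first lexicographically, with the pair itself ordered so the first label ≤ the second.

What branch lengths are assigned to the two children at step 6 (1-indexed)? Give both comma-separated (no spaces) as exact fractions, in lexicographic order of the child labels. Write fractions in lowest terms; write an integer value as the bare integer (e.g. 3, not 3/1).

29/16,157/16

iteration 1: select D,H (d=2, Q=-251); attach at lengths (-5/12, 29/12); label the merged cluster DH
  updated: d(A,DH)=25/2, d(C,DH)=12, d(DH,M)=21, d(DH,N)=29/2, d(DH,T)=61/2, d(DH,U)=33
iteration 2: select N,U (d=11, Q=-393/2); attach at lengths (-59/20, 279/20); label the merged cluster NU
  updated: d(A,NU)=45/2, d(C,NU)=41/2, d(DH,NU)=73/4, d(M,NU)=43/2, d(NU,T)=9/2
iteration 3: select NU,T (d=9/2, Q=-625/4); attach at lengths (73/32, 71/32); label the merged cluster NTU
  updated: d(A,NTU)=20, d(C,NTU)=16, d(DH,NTU)=177/8, d(M,NTU)=31/2
iteration 4: select A,M (d=4, Q=-76); attach at lengths (5/2, 3/2); label the merged cluster AM
  updated: d(AM,C)=7/2, d(AM,DH)=59/4, d(AM,NTU)=63/4
iteration 5: select AM,C (d=7/2, Q=-117/2); attach at lengths (19/8, 9/8); label the merged cluster ACM
  updated: d(ACM,DH)=93/8, d(ACM,NTU)=113/8
iteration 6: select ACM,DH (d=93/8, Q=-383/8); attach at lengths (29/16, 157/16); label the merged cluster ACDHM
  updated: d(ACDHM,NTU)=197/16
iteration 7: select ACDHM,NTU (d=197/16); attach at lengths (197/32, 197/32); label the merged cluster ACDHMNTU
final tree: ((((A:5/2,M:3/2):19/8,C:9/8):29/16,(D:-5/12,H:29/12):157/16):197/32,((N:-59/20,U:279/20):73/32,T:71/32):197/32)
total length: 783/16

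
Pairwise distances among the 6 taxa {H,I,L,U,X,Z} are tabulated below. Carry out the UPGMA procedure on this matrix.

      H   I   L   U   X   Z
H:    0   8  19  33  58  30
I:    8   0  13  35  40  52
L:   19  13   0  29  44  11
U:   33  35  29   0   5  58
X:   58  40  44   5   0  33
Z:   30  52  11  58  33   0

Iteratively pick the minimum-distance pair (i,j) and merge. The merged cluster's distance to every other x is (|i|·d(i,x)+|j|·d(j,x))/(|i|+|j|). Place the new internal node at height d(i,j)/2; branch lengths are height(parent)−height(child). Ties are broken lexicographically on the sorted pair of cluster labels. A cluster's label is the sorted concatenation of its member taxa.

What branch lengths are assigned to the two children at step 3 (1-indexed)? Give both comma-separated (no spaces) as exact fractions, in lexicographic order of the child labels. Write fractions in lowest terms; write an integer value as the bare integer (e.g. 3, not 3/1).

11/2,11/2

step 1: merge (U,X) at d=5; branch lengths U→5/2, X→5/2; new cluster UX
  updated: d(H,UX)=91/2, d(I,UX)=75/2, d(L,UX)=73/2, d(UX,Z)=91/2
step 2: merge (H,I) at d=8; branch lengths H→4, I→4; new cluster HI
  updated: d(HI,L)=16, d(HI,UX)=83/2, d(HI,Z)=41
step 3: merge (L,Z) at d=11; branch lengths L→11/2, Z→11/2; new cluster LZ
  updated: d(HI,LZ)=57/2, d(LZ,UX)=41
step 4: merge (HI,LZ) at d=57/2; branch lengths HI→41/4, LZ→35/4; new cluster HILZ
  updated: d(HILZ,UX)=165/4
step 5: merge (HILZ,UX) at d=165/4; branch lengths HILZ→51/8, UX→145/8; new cluster HILUXZ
final tree: (((H:4,I:4):41/4,(L:11/2,Z:11/2):35/4):51/8,(U:5/2,X:5/2):145/8)
total length: 135/2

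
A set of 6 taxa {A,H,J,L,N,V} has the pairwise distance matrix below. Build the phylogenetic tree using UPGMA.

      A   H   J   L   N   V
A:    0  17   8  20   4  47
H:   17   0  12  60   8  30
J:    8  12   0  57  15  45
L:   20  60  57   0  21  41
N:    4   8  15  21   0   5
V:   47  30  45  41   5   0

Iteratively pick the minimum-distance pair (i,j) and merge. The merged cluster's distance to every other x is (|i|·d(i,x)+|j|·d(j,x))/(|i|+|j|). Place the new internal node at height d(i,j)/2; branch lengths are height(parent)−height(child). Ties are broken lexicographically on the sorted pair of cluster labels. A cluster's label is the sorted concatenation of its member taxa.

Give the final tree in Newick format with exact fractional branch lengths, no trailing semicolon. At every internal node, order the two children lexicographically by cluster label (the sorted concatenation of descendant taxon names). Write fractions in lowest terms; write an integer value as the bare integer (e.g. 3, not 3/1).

(((((A:2,N:2):15/4,J:23/4):5/12,H:37/6):233/24,V:127/8):161/40,L:199/10)

1. join A+N (d=4) ⇒ AN; edges |A|=2, |N|=2
  updated: d(AN,H)=25/2, d(AN,J)=23/2, d(AN,L)=41/2, d(AN,V)=26
2. join AN+J (d=23/2) ⇒ AJN; edges |AN|=15/4, |J|=23/4
  updated: d(AJN,H)=37/3, d(AJN,L)=98/3, d(AJN,V)=97/3
3. join AJN+H (d=37/3) ⇒ AHJN; edges |AJN|=5/12, |H|=37/6
  updated: d(AHJN,L)=79/2, d(AHJN,V)=127/4
4. join AHJN+V (d=127/4) ⇒ AHJNV; edges |AHJN|=233/24, |V|=127/8
  updated: d(AHJNV,L)=199/5
5. join AHJNV+L (d=199/5) ⇒ AHJLNV; edges |AHJNV|=161/40, |L|=199/10
final tree: (((((A:2,N:2):15/4,J:23/4):5/12,H:37/6):233/24,V:127/8):161/40,L:199/10)
total length: 8351/120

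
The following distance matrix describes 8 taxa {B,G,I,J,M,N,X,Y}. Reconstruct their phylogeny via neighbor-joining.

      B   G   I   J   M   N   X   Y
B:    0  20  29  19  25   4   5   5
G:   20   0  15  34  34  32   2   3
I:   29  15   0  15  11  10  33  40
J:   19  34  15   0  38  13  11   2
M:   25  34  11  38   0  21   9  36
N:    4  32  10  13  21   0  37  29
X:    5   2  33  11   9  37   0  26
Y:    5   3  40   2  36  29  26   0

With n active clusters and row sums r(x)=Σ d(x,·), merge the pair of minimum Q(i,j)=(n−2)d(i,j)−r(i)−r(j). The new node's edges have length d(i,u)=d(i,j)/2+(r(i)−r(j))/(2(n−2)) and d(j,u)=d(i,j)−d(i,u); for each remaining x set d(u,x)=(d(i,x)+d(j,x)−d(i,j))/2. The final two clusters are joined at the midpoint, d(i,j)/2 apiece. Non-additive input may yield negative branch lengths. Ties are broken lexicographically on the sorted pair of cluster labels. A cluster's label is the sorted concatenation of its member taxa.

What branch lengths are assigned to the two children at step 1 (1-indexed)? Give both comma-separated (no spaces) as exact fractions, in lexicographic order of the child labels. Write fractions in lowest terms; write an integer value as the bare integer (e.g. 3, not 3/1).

1. join G+Y (d=3, Q=-263) ⇒ GY; edges |G|=17/12, |Y|=19/12
  updated: d(B,GY)=11, d(GY,I)=26, d(GY,J)=33/2, d(GY,M)=67/2, d(GY,N)=29, d(GY,X)=25/2
2. join I+M (d=11, Q=-413/2) ⇒ IM; edges |I|=83/20, |M|=137/20
  updated: d(B,IM)=43/2, d(GY,IM)=97/4, d(IM,J)=21, d(IM,N)=10, d(IM,X)=31/2
3. join IM+N (d=10, Q=-581/4) ⇒ IMN; edges |IM|=157/32, |N|=163/32
  updated: d(B,IMN)=31/4, d(GY,IMN)=173/8, d(IMN,J)=12, d(IMN,X)=85/4
4. join IMN+J (d=12, Q=-681/8) ⇒ IJMN; edges |IMN|=107/16, |J|=85/16
  updated: d(B,IJMN)=59/8, d(GY,IJMN)=209/16, d(IJMN,X)=81/8
5. join B+X (d=5, Q=-41) ⇒ BX; edges |B|=23/16, |X|=57/16
  updated: d(BX,GY)=37/4, d(BX,IJMN)=25/4
6. join BX+GY (d=37/4, Q=-457/16) ⇒ BGXY; edges |BX|=39/32, |GY|=257/32
  updated: d(BGXY,IJMN)=161/32
7. join BGXY+IJMN (d=161/32) ⇒ BGIJMNXY; edges |BGXY|=161/64, |IJMN|=161/64
final tree: (((B:23/16,X:57/16):39/32,(G:17/12,Y:19/12):257/32):161/64,(((I:83/20,M:137/20):157/32,N:163/32):107/16,J:85/16):161/64)
total length: 1769/32

17/12,19/12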